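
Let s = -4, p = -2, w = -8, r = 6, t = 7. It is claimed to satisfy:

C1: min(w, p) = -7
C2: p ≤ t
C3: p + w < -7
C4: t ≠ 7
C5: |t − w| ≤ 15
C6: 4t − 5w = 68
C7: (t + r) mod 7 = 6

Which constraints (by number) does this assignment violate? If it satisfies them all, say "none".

Constraints 1, 4 are violated.

C1: min(-8, -2) = -8, not -7 — violated.
C2: p = -2, t = 7; -2 ≤ 7 — OK.
C3: p + w = -2 + (-8) = -10; -10 < -7 — OK.
C4: t = 7, but 7 is required to differ — violated.
C5: |7 − (-8)| = 15; 15 ≤ 15 — OK.
C6: 4t − 5w = 4(7) − 5(-8) = 68 — OK.
C7: t + r = 13; 13 mod 7 = 6 — OK.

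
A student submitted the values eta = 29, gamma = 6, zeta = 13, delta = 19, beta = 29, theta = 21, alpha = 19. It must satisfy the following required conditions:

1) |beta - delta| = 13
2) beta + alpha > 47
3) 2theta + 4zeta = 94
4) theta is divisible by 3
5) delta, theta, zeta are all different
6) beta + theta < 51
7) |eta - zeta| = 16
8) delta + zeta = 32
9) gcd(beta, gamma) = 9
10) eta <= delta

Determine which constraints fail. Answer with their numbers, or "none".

Constraints 1, 9, 10 do not hold.

1) |29 - 19| = 10, not 13 — violated.
2) beta + alpha = 29 + 19 = 48; 48 > 47 — OK.
3) 2theta + 4zeta = 2(21) + 4(13) = 94 — OK.
4) 21 / 3 = 7, so 3 divides 21 — OK.
5) values 19, 21, 13 are pairwise distinct — OK.
6) beta + theta = 29 + 21 = 50; 50 < 51 — OK.
7) |29 - 13| = 16 — OK.
8) delta + zeta = 19 + 13 = 32 — OK.
9) gcd(29, 6) = 1, not 9 — violated.
10) eta = 29, delta = 19; 29 > 19 (want ≤) — violated.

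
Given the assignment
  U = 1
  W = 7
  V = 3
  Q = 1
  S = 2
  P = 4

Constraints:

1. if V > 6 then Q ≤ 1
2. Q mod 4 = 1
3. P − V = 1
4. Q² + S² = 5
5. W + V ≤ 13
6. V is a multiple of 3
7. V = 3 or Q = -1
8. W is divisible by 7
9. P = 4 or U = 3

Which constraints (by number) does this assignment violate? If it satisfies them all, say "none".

None — every constraint holds.

1. V = 3, not > 6; antecedent false, conditional vacuously true  OK
2. 1 mod 4 = 1  OK
3. P − V = 4 − 3 = 1  OK
4. Q² + S² = 1² + 2² = 1 + 4 = 5  OK
5. W + V = 7 + 3 = 10; 10 ≤ 13  OK
6. 3 / 3 = 1, so 3 divides 3  OK
7. V = 3 = 3 (first disjunct)  OK
8. 7 / 7 = 1, so 7 divides 7  OK
9. P = 4 = 4 (first disjunct)  OK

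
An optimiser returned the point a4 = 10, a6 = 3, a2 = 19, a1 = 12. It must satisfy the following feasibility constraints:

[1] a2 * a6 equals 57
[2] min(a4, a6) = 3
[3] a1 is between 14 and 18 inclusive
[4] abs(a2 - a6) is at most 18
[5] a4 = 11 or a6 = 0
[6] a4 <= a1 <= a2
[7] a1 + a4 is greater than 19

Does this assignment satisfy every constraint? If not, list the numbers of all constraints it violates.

The assignment fails constraints 3 and 5.

[1] a2 * a6 = 19 * 3 = 57  ✔
[2] min(10, 3) = 3  ✔
[3] a1 = 12 is outside [14, 18]  ✘
[4] abs(19 - 3) = 16; 16 ≤ 18  ✔
[5] a4 = 10 ≠ 11 and a6 = 3 ≠ 0; both disjuncts false  ✘
[6] values 10 <= 12 <= 19  ✔
[7] a1 + a4 = 12 + 10 = 22; 22 > 19  ✔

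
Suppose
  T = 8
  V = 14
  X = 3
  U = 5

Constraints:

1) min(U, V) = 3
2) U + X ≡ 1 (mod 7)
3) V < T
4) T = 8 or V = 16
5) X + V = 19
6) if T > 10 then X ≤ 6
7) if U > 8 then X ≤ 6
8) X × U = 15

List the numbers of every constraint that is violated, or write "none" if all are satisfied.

1) min(5, 14) = 5, not 3 — violated.
2) U + X = 8; 8 mod 7 = 1 — OK.
3) V = 14, T = 8; 14 ≥ 8 (want <) — violated.
4) T = 8 = 8 (first disjunct) — OK.
5) X + V = 3 + 14 = 17, not 19 — violated.
6) T = 8, not > 10; antecedent false, conditional vacuously true — OK.
7) U = 5, not > 8; antecedent false, conditional vacuously true — OK.
8) X × U = 3 × 5 = 15 — OK.

Constraints 1, 3, and 5 are violated.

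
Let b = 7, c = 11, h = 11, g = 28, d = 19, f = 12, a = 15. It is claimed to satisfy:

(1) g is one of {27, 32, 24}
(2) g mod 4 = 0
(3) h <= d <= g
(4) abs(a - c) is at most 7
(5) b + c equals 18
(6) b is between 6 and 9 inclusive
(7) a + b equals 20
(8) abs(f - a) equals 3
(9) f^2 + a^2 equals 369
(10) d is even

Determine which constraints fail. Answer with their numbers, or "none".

No — constraints 1, 7, 10 are not satisfied.

(1) g = 28 is not in {27, 32, 24} — violated.
(2) 28 mod 4 = 0 — OK.
(3) values 11 <= 19 <= 28 — OK.
(4) abs(15 - 11) = 4; 4 ≤ 7 — OK.
(5) b + c = 7 + 11 = 18 — OK.
(6) b = 7 lies in [6, 9] — OK.
(7) a + b = 15 + 7 = 22, not 20 — violated.
(8) abs(12 - 15) = 3 — OK.
(9) f^2 + a^2 = 12^2 + 15^2 = 144 + 225 = 369 — OK.
(10) d = 19 is odd — violated.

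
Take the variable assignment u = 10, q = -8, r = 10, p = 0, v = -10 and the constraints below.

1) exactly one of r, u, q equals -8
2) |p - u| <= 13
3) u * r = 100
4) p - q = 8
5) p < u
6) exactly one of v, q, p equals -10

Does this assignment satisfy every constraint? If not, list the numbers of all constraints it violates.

1) r=10, u=10, q=-8; 1 of them equals -8 — holds.
2) |0 - 10| = 10; 10 ≤ 13 — holds.
3) u * r = 10 * 10 = 100 — holds.
4) p - q = 0 - (-8) = 8 — holds.
5) p = 0, u = 10; 0 < 10 — holds.
6) v=-10, q=-8, p=0; 1 of them equals -10 — holds.

None — every constraint holds.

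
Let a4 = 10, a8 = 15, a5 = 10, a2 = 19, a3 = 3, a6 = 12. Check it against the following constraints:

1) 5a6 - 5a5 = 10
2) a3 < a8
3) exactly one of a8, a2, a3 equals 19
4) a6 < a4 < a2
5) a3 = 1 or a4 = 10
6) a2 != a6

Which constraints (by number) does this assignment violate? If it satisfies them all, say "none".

Constraint 4 does not hold.

1) 5a6 - 5a5 = 5(12) - 5(10) = 10  true
2) a3 = 3, a8 = 15; 3 < 15  true
3) a8=15, a2=19, a3=3; 1 of them equals 19  true
4) values 12, 10, 19; a6 = 12 is not < a4 = 10  false
5) a3 = 3 ≠ 1, but a4 = 10 = 10 (second disjunct)  true
6) a2 = 19, a6 = 12; distinct  true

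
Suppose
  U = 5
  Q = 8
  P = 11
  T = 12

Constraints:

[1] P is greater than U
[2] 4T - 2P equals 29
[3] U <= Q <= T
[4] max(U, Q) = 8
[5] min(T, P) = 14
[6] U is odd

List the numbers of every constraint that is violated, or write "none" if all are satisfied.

[1] P = 11, U = 5; 11 > 5  ✔
[2] 4T - 2P = 4(12) - 2(11) = 26, not 29  ✘
[3] values 5 <= 8 <= 12  ✔
[4] max(5, 8) = 8  ✔
[5] min(12, 11) = 11, not 14  ✘
[6] U = 5 is odd  ✔

Constraints 2, 5 do not hold.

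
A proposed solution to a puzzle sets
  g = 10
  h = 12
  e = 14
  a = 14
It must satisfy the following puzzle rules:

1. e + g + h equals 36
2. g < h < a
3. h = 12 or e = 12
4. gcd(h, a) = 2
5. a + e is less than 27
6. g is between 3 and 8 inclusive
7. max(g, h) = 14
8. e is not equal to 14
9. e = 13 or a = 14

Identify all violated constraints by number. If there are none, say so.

No — constraints 5, 6, 7, and 8 are not satisfied.

1. e + g + h = 14 + 10 + 12 = 36 — satisfied.
2. values 10 < 12 < 14 — satisfied.
3. h = 12 = 12 (first disjunct) — satisfied.
4. gcd(12, 14) = 2 — satisfied.
5. a + e = 14 + 14 = 28; 28 ≥ 27, bound 27 not met — violated.
6. g = 10 is outside [3, 8] — violated.
7. max(10, 12) = 12, not 14 — violated.
8. e = 14, but 14 is required to differ — violated.
9. e = 14 ≠ 13, but a = 14 = 14 (second disjunct) — satisfied.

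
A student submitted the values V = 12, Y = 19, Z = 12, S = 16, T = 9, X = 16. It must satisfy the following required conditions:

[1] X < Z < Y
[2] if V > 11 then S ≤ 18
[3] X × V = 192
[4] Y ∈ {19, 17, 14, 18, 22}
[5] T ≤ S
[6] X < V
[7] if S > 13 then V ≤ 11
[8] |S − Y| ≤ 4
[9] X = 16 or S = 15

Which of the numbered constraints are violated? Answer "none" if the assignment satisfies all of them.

No — constraints 1, 6, and 7 are not satisfied.

[1] values 16, 12, 19; X = 16 is not < Z = 12 — fails.
[2] V = 12 > 11, so we need S ≤ 18; S = 16 ≤ 18 — holds.
[3] X × V = 16 × 12 = 192 — holds.
[4] Y = 19 is in {19, 17, 14, 18, 22} — holds.
[5] T = 9, S = 16; 9 ≤ 16 — holds.
[6] X = 16, V = 12; 16 ≥ 12 (want <) — fails.
[7] S = 16 > 13, so we need V ≤ 11; but V = 12 > 11 — fails.
[8] |16 − 19| = 3; 3 ≤ 4 — holds.
[9] X = 16 = 16 (first disjunct) — holds.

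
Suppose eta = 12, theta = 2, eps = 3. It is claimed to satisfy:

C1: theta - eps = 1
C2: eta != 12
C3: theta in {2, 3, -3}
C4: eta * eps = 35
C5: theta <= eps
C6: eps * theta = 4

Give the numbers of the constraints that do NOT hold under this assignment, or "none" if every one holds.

Constraints 1, 2, 4, and 6 are violated.

C1: theta - eps = 2 - 3 = -1, not 1  ✗
C2: eta = 12, but 12 is required to differ  ✗
C3: theta = 2 is in {2, 3, -3}  ✓
C4: eta * eps = 12 * 3 = 36, not 35  ✗
C5: theta = 2, eps = 3; 2 ≤ 3  ✓
C6: eps * theta = 3 * 2 = 6, not 4  ✗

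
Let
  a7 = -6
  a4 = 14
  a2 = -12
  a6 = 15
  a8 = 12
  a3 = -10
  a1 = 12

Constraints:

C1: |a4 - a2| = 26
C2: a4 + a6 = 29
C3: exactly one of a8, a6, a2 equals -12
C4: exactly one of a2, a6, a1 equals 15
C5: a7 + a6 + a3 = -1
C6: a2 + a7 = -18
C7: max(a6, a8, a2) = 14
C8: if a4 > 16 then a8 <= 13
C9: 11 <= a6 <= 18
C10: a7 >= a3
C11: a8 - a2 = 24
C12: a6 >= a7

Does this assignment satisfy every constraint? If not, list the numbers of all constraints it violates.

Violated: 7.

C1: |14 - (-12)| = 26 — holds.
C2: a4 + a6 = 14 + 15 = 29 — holds.
C3: a8=12, a6=15, a2=-12; 1 of them equals -12 — holds.
C4: a2=-12, a6=15, a1=12; 1 of them equals 15 — holds.
C5: a7 + a6 + a3 = -6 + 15 + (-10) = -1 — holds.
C6: a2 + a7 = -12 + (-6) = -18 — holds.
C7: max(15, 12, -12) = 15, not 14 — does not hold.
C8: a4 = 14, not > 16; antecedent false, conditional vacuously true — holds.
C9: a6 = 15 lies in [11, 18] — holds.
C10: a7 = -6, a3 = -10; -6 ≥ -10 — holds.
C11: a8 - a2 = 12 - (-12) = 24 — holds.
C12: a6 = 15, a7 = -6; 15 ≥ -6 — holds.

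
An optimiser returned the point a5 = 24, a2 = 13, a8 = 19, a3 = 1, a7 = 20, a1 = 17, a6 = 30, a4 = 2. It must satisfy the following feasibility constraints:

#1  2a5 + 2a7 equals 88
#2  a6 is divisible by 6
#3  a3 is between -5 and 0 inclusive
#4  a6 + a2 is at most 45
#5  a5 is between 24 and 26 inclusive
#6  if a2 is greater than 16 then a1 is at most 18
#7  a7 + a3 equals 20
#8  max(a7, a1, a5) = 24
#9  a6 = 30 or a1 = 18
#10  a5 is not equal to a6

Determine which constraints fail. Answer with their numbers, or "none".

No — constraints 3 and 7 are not satisfied.

#1 2a5 + 2a7 = 2(24) + 2(20) = 88  true
#2 30 / 6 = 5, so 6 divides 30  true
#3 a3 = 1 is outside [-5, 0]  false
#4 a6 + a2 = 30 + 13 = 43; 43 ≤ 45  true
#5 a5 = 24 lies in [24, 26]  true
#6 a2 = 13, not > 16; antecedent false, conditional vacuously true  true
#7 a7 + a3 = 20 + 1 = 21, not 20  false
#8 max(20, 17, 24) = 24  true
#9 a6 = 30 = 30 (first disjunct)  true
#10 a5 = 24, a6 = 30; distinct  true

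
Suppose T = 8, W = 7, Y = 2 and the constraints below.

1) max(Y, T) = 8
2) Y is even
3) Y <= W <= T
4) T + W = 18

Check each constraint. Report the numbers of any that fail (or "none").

1) max(2, 8) = 8 — holds.
2) Y = 2 is even — holds.
3) values 2 <= 7 <= 8 — holds.
4) T + W = 8 + 7 = 15, not 18 — does not hold.

Violated: 4.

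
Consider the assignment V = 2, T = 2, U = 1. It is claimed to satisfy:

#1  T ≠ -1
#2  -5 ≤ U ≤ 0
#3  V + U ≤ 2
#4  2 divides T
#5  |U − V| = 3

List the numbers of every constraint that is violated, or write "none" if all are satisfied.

#1 T = 2, and 2 ≠ -1 — holds.
#2 U = 1 is outside [-5, 0] — does not hold.
#3 V + U = 2 + 1 = 3; 3 > 2, bound 2 not met — does not hold.
#4 2 / 2 = 1, so 2 divides 2 — holds.
#5 |1 − 2| = 1, not 3 — does not hold.

Constraints 2, 3, and 5 are violated.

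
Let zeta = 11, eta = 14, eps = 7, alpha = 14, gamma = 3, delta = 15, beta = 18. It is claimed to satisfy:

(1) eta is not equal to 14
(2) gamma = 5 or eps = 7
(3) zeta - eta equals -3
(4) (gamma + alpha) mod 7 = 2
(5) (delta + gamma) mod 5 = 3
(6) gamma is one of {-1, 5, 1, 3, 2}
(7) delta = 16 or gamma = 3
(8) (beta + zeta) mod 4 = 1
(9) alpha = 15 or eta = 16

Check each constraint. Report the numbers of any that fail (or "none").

Constraints 1, 4, 9 do not hold.

(1) eta = 14, but 14 is required to differ — does not hold.
(2) gamma = 3 ≠ 5, but eps = 7 = 7 (second disjunct) — holds.
(3) zeta - eta = 11 - 14 = -3 — holds.
(4) gamma + alpha = 17; 17 mod 7 = 3, not 2 — does not hold.
(5) delta + gamma = 18; 18 mod 5 = 3 — holds.
(6) gamma = 3 is in {-1, 5, 1, 3, 2} — holds.
(7) delta = 15 ≠ 16, but gamma = 3 = 3 (second disjunct) — holds.
(8) beta + zeta = 29; 29 mod 4 = 1 — holds.
(9) alpha = 14 ≠ 15 and eta = 14 ≠ 16; both disjuncts false — does not hold.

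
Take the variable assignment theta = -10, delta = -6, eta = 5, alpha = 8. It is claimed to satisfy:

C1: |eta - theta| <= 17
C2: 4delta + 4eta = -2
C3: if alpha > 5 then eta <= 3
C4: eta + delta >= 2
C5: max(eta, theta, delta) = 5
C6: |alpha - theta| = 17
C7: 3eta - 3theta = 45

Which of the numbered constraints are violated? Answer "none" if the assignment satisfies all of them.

C1: |5 - (-10)| = 15; 15 ≤ 17  OK
C2: 4delta + 4eta = 4(-6) + 4(5) = -4, not -2  FAIL
C3: alpha = 8 > 5, so we need eta ≤ 3; but eta = 5 > 3  FAIL
C4: eta + delta = 5 + (-6) = -1; -1 < 2, bound 2 not met  FAIL
C5: max(5, -10, -6) = 5  OK
C6: |8 - (-10)| = 18, not 17  FAIL
C7: 3eta - 3theta = 3(5) - 3(-10) = 45  OK

Constraints 2, 3, 4, 6 do not hold.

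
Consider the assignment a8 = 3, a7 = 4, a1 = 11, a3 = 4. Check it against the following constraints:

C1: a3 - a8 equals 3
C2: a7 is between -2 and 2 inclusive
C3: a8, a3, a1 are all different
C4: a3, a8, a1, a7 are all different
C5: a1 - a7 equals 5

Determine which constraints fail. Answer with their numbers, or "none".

No — constraints 1, 2, 4, and 5 are not satisfied.

C1: a3 - a8 = 4 - 3 = 1, not 3  fails
C2: a7 = 4 is outside [-2, 2]  fails
C3: values 3, 4, 11 are pairwise distinct  holds
C4: a3 = a7 = 4, not all different  fails
C5: a1 - a7 = 11 - 4 = 7, not 5  fails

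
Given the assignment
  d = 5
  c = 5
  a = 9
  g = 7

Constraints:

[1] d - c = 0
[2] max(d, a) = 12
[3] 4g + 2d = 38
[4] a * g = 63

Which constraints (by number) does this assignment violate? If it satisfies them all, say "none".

Constraint 2 does not hold.

[1] d - c = 5 - 5 = 0  holds
[2] max(5, 9) = 9, not 12  fails
[3] 4g + 2d = 4(7) + 2(5) = 38  holds
[4] a * g = 9 * 7 = 63  holds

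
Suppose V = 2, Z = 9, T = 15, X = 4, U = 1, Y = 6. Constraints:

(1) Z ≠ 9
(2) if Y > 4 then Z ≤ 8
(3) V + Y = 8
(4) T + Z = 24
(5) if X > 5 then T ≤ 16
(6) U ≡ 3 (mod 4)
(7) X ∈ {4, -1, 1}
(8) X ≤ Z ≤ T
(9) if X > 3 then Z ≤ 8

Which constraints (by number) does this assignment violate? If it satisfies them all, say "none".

The assignment fails constraints 1, 2, 6, and 9.

(1) Z = 9, but 9 is required to differ — violated.
(2) Y = 6 > 4, so we need Z ≤ 8; but Z = 9 > 8 — violated.
(3) V + Y = 2 + 6 = 8 — OK.
(4) T + Z = 15 + 9 = 24 — OK.
(5) X = 4, not > 5; antecedent false, conditional vacuously true — OK.
(6) 1 mod 4 = 1, not 3 — violated.
(7) X = 4 is in {4, -1, 1} — OK.
(8) values 4 ≤ 9 ≤ 15 — OK.
(9) X = 4 > 3, so we need Z ≤ 8; but Z = 9 > 8 — violated.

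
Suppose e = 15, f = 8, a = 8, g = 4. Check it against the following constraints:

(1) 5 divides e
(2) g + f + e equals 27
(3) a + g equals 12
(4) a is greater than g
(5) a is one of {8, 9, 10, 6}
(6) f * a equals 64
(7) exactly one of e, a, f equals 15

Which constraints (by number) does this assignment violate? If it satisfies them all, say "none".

All constraints are satisfied.

(1) 15 / 5 = 3, so 5 divides 15  holds
(2) g + f + e = 4 + 8 + 15 = 27  holds
(3) a + g = 8 + 4 = 12  holds
(4) a = 8, g = 4; 8 > 4  holds
(5) a = 8 is in {8, 9, 10, 6}  holds
(6) f * a = 8 * 8 = 64  holds
(7) e=15, a=8, f=8; 1 of them equals 15  holds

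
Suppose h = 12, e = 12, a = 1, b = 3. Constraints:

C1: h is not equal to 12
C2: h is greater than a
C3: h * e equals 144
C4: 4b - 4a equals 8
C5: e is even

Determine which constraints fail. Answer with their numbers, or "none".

Constraint 1 does not hold.

C1: h = 12, but 12 is required to differ  fails
C2: h = 12, a = 1; 12 > 1  holds
C3: h * e = 12 * 12 = 144  holds
C4: 4b - 4a = 4(3) - 4(1) = 8  holds
C5: e = 12 is even  holds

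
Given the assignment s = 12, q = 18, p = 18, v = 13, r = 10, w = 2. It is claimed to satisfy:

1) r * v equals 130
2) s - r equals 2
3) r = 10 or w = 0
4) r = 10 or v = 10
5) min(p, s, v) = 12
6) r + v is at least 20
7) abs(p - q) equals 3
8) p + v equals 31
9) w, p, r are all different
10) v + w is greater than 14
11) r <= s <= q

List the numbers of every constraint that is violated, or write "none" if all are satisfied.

1) r * v = 10 * 13 = 130 — holds.
2) s - r = 12 - 10 = 2 — holds.
3) r = 10 = 10 (first disjunct) — holds.
4) r = 10 = 10 (first disjunct) — holds.
5) min(18, 12, 13) = 12 — holds.
6) r + v = 10 + 13 = 23; 23 ≥ 20 — holds.
7) abs(18 - 18) = 0, not 3 — fails.
8) p + v = 18 + 13 = 31 — holds.
9) values 2, 18, 10 are pairwise distinct — holds.
10) v + w = 13 + 2 = 15; 15 > 14 — holds.
11) values 10 <= 12 <= 18 — holds.

Violated: 7.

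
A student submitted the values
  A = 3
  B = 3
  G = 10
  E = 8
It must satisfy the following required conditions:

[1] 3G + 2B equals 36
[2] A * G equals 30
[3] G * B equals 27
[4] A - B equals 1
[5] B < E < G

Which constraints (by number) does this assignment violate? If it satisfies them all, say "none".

Constraints 3 and 4 do not hold.

[1] 3G + 2B = 3(10) + 2(3) = 36  OK
[2] A * G = 3 * 10 = 30  OK
[3] G * B = 10 * 3 = 30, not 27  FAIL
[4] A - B = 3 - 3 = 0, not 1  FAIL
[5] values 3 < 8 < 10  OK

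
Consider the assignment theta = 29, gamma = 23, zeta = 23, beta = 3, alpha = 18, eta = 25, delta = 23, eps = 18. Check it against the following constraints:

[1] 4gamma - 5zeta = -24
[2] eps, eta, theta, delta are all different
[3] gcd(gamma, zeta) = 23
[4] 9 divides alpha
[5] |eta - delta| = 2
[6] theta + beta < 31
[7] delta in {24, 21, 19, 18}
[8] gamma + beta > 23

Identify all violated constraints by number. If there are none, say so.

[1] 4gamma - 5zeta = 4(23) - 5(23) = -23, not -24  FAIL
[2] values 18, 25, 29, 23 are pairwise distinct  OK
[3] gcd(23, 23) = 23  OK
[4] 18 / 9 = 2, so 9 divides 18  OK
[5] |25 - 23| = 2  OK
[6] theta + beta = 29 + 3 = 32; 32 ≥ 31, bound 31 not met  FAIL
[7] delta = 23 is not in {24, 21, 19, 18}  FAIL
[8] gamma + beta = 23 + 3 = 26; 26 > 23  OK

The assignment fails constraints 1, 6, 7.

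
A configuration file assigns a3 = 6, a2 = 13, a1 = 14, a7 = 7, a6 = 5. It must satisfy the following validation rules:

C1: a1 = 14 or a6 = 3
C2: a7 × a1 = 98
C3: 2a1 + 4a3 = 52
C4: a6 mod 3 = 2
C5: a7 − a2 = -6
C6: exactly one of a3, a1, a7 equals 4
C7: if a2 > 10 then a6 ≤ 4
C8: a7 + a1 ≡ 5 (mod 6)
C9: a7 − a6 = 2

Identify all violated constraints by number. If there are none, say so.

No — constraints 6, 7, and 8 are not satisfied.

C1: a1 = 14 = 14 (first disjunct) — OK.
C2: a7 × a1 = 7 × 14 = 98 — OK.
C3: 2a1 + 4a3 = 2(14) + 4(6) = 52 — OK.
C4: 5 mod 3 = 2 — OK.
C5: a7 − a2 = 7 − 13 = -6 — OK.
C6: a3=6, a1=14, a7=7; 0 of them equal 4, not exactly one — violated.
C7: a2 = 13 > 10, so we need a6 ≤ 4; but a6 = 5 > 4 — violated.
C8: a7 + a1 = 21; 21 mod 6 = 3, not 5 — violated.
C9: a7 − a6 = 7 − 5 = 2 — OK.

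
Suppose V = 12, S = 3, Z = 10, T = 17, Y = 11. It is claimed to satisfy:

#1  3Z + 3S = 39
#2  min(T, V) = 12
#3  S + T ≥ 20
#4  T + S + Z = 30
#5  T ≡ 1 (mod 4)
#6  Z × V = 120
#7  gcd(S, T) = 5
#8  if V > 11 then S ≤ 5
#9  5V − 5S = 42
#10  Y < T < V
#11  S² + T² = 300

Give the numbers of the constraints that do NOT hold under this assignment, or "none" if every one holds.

#1 3Z + 3S = 3(10) + 3(3) = 39 — holds.
#2 min(17, 12) = 12 — holds.
#3 S + T = 3 + 17 = 20; 20 ≥ 20 — holds.
#4 T + S + Z = 17 + 3 + 10 = 30 — holds.
#5 17 mod 4 = 1 — holds.
#6 Z × V = 10 × 12 = 120 — holds.
#7 gcd(3, 17) = 1, not 5 — does not hold.
#8 V = 12 > 11, so we need S ≤ 5; S = 3 ≤ 5 — holds.
#9 5V − 5S = 5(12) − 5(3) = 45, not 42 — does not hold.
#10 values 11, 17, 12; T = 17 is not < V = 12 — does not hold.
#11 S² + T² = 3² + 17² = 9 + 289 = 298, not 300 — does not hold.

Constraints 7, 9, 10, 11 do not hold.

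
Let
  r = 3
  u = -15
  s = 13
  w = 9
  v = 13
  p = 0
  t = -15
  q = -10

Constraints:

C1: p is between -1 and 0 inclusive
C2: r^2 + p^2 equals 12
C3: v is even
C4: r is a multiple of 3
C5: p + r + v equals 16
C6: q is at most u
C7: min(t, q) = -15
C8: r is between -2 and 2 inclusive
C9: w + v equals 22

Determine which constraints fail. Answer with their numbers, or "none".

C1: p = 0 lies in [-1, 0] — satisfied.
C2: r^2 + p^2 = 3^2 + 0^2 = 9 + 0 = 9, not 12 — violated.
C3: v = 13 is odd — violated.
C4: 3 / 3 = 1, so 3 divides 3 — satisfied.
C5: p + r + v = 0 + 3 + 13 = 16 — satisfied.
C6: q = -10, u = -15; -10 > -15 (want ≤) — violated.
C7: min(-15, -10) = -15 — satisfied.
C8: r = 3 is outside [-2, 2] — violated.
C9: w + v = 9 + 13 = 22 — satisfied.

The assignment fails constraints 2, 3, 6, 8.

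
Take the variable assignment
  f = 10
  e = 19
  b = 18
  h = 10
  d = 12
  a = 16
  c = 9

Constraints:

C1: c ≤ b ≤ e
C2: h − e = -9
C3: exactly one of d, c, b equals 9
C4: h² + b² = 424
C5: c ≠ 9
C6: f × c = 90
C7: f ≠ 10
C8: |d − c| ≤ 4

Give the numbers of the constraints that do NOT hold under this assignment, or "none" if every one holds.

Violated: 5 and 7.

C1: values 9 ≤ 18 ≤ 19  true
C2: h − e = 10 − 19 = -9  true
C3: d=12, c=9, b=18; 1 of them equals 9  true
C4: h² + b² = 10² + 18² = 100 + 324 = 424  true
C5: c = 9, but 9 is required to differ  false
C6: f × c = 10 × 9 = 90  true
C7: f = 10, but 10 is required to differ  false
C8: |12 − 9| = 3; 3 ≤ 4  true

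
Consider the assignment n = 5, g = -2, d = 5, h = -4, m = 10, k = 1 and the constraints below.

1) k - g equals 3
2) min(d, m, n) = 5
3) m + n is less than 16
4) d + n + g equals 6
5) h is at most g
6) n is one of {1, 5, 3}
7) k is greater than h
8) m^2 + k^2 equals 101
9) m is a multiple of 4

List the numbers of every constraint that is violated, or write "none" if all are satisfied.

Violated: 4, 9.

1) k - g = 1 - (-2) = 3 — holds.
2) min(5, 10, 5) = 5 — holds.
3) m + n = 10 + 5 = 15; 15 < 16 — holds.
4) d + n + g = 5 + 5 + (-2) = 8, not 6 — does not hold.
5) h = -4, g = -2; -4 ≤ -2 — holds.
6) n = 5 is in {1, 5, 3} — holds.
7) k = 1, h = -4; 1 > -4 — holds.
8) m^2 + k^2 = 10^2 + 1^2 = 100 + 1 = 101 — holds.
9) 10 = 4*2 + 2, so 4 does not divide 10 — does not hold.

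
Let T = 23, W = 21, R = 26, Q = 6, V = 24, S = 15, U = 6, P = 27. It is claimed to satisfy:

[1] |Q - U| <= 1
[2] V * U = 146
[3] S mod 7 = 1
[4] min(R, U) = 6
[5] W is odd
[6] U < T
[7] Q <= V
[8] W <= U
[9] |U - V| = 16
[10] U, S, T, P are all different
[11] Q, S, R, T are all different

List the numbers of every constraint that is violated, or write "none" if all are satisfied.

[1] |6 - 6| = 0; 0 ≤ 1  yes
[2] V * U = 24 * 6 = 144, not 146  no
[3] 15 mod 7 = 1  yes
[4] min(26, 6) = 6  yes
[5] W = 21 is odd  yes
[6] U = 6, T = 23; 6 < 23  yes
[7] Q = 6, V = 24; 6 ≤ 24  yes
[8] W = 21, U = 6; 21 > 6 (want ≤)  no
[9] |6 - 24| = 18, not 16  no
[10] values 6, 15, 23, 27 are pairwise distinct  yes
[11] values 6, 15, 26, 23 are pairwise distinct  yes

Constraints 2, 8, and 9 are violated.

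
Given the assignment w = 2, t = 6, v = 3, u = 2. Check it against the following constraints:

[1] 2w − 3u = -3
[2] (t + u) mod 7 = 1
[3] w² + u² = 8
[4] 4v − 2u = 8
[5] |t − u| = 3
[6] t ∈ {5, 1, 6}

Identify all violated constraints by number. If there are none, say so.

Constraints 1, 5 are violated.

[1] 2w − 3u = 2(2) − 3(2) = -2, not -3 — violated.
[2] t + u = 8; 8 mod 7 = 1 — satisfied.
[3] w² + u² = 2² + 2² = 4 + 4 = 8 — satisfied.
[4] 4v − 2u = 4(3) − 2(2) = 8 — satisfied.
[5] |6 − 2| = 4, not 3 — violated.
[6] t = 6 is in {5, 1, 6} — satisfied.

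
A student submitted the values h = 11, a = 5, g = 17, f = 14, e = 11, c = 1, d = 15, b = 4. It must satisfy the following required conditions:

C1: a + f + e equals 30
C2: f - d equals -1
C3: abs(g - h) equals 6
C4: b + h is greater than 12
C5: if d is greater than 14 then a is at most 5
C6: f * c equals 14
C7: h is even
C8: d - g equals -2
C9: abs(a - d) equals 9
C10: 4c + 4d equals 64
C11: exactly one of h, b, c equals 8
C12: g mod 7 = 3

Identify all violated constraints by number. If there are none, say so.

C1: a + f + e = 5 + 14 + 11 = 30 — satisfied.
C2: f - d = 14 - 15 = -1 — satisfied.
C3: abs(17 - 11) = 6 — satisfied.
C4: b + h = 4 + 11 = 15; 15 > 12 — satisfied.
C5: d = 15 > 14, so we need a ≤ 5; a = 5 ≤ 5 — satisfied.
C6: f * c = 14 * 1 = 14 — satisfied.
C7: h = 11 is odd — violated.
C8: d - g = 15 - 17 = -2 — satisfied.
C9: abs(5 - 15) = 10, not 9 — violated.
C10: 4c + 4d = 4(1) + 4(15) = 64 — satisfied.
C11: h=11, b=4, c=1; 0 of them equal 8, not exactly one — violated.
C12: 17 mod 7 = 3 — satisfied.

Violated: 7, 9, 11.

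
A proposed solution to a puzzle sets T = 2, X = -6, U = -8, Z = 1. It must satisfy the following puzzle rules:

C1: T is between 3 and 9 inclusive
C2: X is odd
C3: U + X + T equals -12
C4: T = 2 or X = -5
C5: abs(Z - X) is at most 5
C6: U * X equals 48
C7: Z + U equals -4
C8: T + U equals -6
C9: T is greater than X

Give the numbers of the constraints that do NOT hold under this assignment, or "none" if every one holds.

C1: T = 2 is outside [3, 9] — violated.
C2: X = -6 is even — violated.
C3: U + X + T = -8 + (-6) + 2 = -12 — OK.
C4: T = 2 = 2 (first disjunct) — OK.
C5: abs(1 - (-6)) = 7; 7 > 5, exceeds bound 5 — violated.
C6: U * X = -8 * (-6) = 48 — OK.
C7: Z + U = 1 + (-8) = -7, not -4 — violated.
C8: T + U = 2 + (-8) = -6 — OK.
C9: T = 2, X = -6; 2 > -6 — OK.

The assignment fails constraints 1, 2, 5, 7.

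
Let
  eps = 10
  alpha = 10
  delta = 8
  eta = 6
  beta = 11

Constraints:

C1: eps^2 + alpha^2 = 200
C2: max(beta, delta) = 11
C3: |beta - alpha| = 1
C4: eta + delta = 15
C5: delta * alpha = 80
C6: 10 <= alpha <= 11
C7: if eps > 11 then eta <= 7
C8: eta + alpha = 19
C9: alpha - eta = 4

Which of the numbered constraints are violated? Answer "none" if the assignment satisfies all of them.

C1: eps^2 + alpha^2 = 10^2 + 10^2 = 100 + 100 = 200  OK
C2: max(11, 8) = 11  OK
C3: |11 - 10| = 1  OK
C4: eta + delta = 6 + 8 = 14, not 15  FAIL
C5: delta * alpha = 8 * 10 = 80  OK
C6: alpha = 10 lies in [10, 11]  OK
C7: eps = 10, not > 11; antecedent false, conditional vacuously true  OK
C8: eta + alpha = 6 + 10 = 16, not 19  FAIL
C9: alpha - eta = 10 - 6 = 4  OK

No — constraints 4, 8 are not satisfied.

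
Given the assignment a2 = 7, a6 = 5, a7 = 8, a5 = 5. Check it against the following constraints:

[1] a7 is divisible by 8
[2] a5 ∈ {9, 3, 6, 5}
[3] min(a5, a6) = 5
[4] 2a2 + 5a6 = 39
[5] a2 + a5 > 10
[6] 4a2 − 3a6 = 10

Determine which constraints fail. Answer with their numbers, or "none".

Constraint 6 is violated.

[1] 8 / 8 = 1, so 8 divides 8 — OK.
[2] a5 = 5 is in {9, 3, 6, 5} — OK.
[3] min(5, 5) = 5 — OK.
[4] 2a2 + 5a6 = 2(7) + 5(5) = 39 — OK.
[5] a2 + a5 = 7 + 5 = 12; 12 > 10 — OK.
[6] 4a2 − 3a6 = 4(7) − 3(5) = 13, not 10 — violated.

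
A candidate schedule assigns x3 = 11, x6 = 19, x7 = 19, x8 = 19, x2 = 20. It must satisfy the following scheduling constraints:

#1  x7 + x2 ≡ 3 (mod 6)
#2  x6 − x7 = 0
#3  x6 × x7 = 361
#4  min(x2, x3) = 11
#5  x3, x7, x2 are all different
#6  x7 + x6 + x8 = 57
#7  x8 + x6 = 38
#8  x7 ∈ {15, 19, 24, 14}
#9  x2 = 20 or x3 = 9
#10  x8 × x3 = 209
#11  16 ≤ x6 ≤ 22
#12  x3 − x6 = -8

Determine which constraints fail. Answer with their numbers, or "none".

#1 x7 + x2 = 39; 39 mod 6 = 3  true
#2 x6 − x7 = 19 − 19 = 0  true
#3 x6 × x7 = 19 × 19 = 361  true
#4 min(20, 11) = 11  true
#5 values 11, 19, 20 are pairwise distinct  true
#6 x7 + x6 + x8 = 19 + 19 + 19 = 57  true
#7 x8 + x6 = 19 + 19 = 38  true
#8 x7 = 19 is in {15, 19, 24, 14}  true
#9 x2 = 20 = 20 (first disjunct)  true
#10 x8 × x3 = 19 × 11 = 209  true
#11 x6 = 19 lies in [16, 22]  true
#12 x3 − x6 = 11 − 19 = -8  true

Yes — all constraints hold.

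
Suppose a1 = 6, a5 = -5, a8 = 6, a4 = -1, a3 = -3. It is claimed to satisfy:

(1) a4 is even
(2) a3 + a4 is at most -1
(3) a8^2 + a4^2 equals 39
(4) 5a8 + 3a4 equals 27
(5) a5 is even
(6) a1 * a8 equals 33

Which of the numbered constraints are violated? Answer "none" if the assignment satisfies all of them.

(1) a4 = -1 is odd  fails
(2) a3 + a4 = -3 + (-1) = -4; -4 ≤ -1  holds
(3) a8^2 + a4^2 = 6^2 + (-1)^2 = 36 + 1 = 37, not 39  fails
(4) 5a8 + 3a4 = 5(6) + 3(-1) = 27  holds
(5) a5 = -5 is odd  fails
(6) a1 * a8 = 6 * 6 = 36, not 33  fails

The assignment fails constraints 1, 3, 5, 6.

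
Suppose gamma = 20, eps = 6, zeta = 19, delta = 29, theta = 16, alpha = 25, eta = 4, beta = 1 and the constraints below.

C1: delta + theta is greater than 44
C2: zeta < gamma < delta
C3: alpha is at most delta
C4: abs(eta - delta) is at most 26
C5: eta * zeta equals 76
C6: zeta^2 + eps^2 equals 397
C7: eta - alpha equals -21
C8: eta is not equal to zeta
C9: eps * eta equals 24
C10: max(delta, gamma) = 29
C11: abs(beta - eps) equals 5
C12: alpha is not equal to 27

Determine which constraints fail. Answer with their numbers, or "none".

Yes — all constraints hold.

C1: delta + theta = 29 + 16 = 45; 45 > 44  yes
C2: values 19 < 20 < 29  yes
C3: alpha = 25, delta = 29; 25 ≤ 29  yes
C4: abs(4 - 29) = 25; 25 ≤ 26  yes
C5: eta * zeta = 4 * 19 = 76  yes
C6: zeta^2 + eps^2 = 19^2 + 6^2 = 361 + 36 = 397  yes
C7: eta - alpha = 4 - 25 = -21  yes
C8: eta = 4, zeta = 19; distinct  yes
C9: eps * eta = 6 * 4 = 24  yes
C10: max(29, 20) = 29  yes
C11: abs(1 - 6) = 5  yes
C12: alpha = 25, and 25 ≠ 27  yes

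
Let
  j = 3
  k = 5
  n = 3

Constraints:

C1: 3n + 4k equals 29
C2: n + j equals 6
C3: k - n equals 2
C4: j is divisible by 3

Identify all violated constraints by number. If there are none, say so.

C1: 3n + 4k = 3(3) + 4(5) = 29 — satisfied.
C2: n + j = 3 + 3 = 6 — satisfied.
C3: k - n = 5 - 3 = 2 — satisfied.
C4: 3 / 3 = 1, so 3 divides 3 — satisfied.

No violations.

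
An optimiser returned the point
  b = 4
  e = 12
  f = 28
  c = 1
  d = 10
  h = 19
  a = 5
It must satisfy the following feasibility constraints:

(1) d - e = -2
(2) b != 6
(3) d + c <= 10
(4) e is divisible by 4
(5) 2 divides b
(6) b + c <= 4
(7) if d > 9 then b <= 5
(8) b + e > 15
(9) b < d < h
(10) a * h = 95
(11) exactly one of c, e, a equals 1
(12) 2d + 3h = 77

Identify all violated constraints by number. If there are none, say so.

Constraints 3, 6 do not hold.

(1) d - e = 10 - 12 = -2 — OK.
(2) b = 4, and 4 ≠ 6 — OK.
(3) d + c = 10 + 1 = 11; 11 > 10, bound 10 not met — violated.
(4) 12 / 4 = 3, so 4 divides 12 — OK.
(5) 4 / 2 = 2, so 2 divides 4 — OK.
(6) b + c = 4 + 1 = 5; 5 > 4, bound 4 not met — violated.
(7) d = 10 > 9, so we need b ≤ 5; b = 4 ≤ 5 — OK.
(8) b + e = 4 + 12 = 16; 16 > 15 — OK.
(9) values 4 < 10 < 19 — OK.
(10) a * h = 5 * 19 = 95 — OK.
(11) c=1, e=12, a=5; 1 of them equals 1 — OK.
(12) 2d + 3h = 2(10) + 3(19) = 77 — OK.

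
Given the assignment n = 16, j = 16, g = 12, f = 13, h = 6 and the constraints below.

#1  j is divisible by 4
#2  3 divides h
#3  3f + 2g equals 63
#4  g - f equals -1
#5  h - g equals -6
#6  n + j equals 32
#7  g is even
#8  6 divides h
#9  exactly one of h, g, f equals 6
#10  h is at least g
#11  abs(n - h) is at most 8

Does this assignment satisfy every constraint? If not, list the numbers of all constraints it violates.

#1 16 / 4 = 4, so 4 divides 16 — holds.
#2 6 / 3 = 2, so 3 divides 6 — holds.
#3 3f + 2g = 3(13) + 2(12) = 63 — holds.
#4 g - f = 12 - 13 = -1 — holds.
#5 h - g = 6 - 12 = -6 — holds.
#6 n + j = 16 + 16 = 32 — holds.
#7 g = 12 is even — holds.
#8 6 / 6 = 1, so 6 divides 6 — holds.
#9 h=6, g=12, f=13; 1 of them equals 6 — holds.
#10 h = 6, g = 12; 6 < 12 (want ≥) — does not hold.
#11 abs(16 - 6) = 10; 10 > 8, exceeds bound 8 — does not hold.

Violated: 10 and 11.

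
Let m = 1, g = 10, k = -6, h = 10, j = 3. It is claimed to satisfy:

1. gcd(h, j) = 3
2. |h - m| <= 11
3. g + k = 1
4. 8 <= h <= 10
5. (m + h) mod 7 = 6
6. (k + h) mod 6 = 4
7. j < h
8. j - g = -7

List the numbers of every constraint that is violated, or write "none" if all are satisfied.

1. gcd(10, 3) = 1, not 3 — violated.
2. |10 - 1| = 9; 9 ≤ 11 — OK.
3. g + k = 10 + (-6) = 4, not 1 — violated.
4. h = 10 lies in [8, 10] — OK.
5. m + h = 11; 11 mod 7 = 4, not 6 — violated.
6. k + h = 4; 4 mod 6 = 4 — OK.
7. j = 3, h = 10; 3 < 10 — OK.
8. j - g = 3 - 10 = -7 — OK.

The assignment fails constraints 1, 3, 5.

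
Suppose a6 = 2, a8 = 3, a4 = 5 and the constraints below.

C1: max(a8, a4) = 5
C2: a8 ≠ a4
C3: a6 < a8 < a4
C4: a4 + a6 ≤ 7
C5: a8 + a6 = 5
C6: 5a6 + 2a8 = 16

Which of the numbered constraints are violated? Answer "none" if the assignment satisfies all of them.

C1: max(3, 5) = 5  yes
C2: a8 = 3, a4 = 5; distinct  yes
C3: values 2 < 3 < 5  yes
C4: a4 + a6 = 5 + 2 = 7; 7 ≤ 7  yes
C5: a8 + a6 = 3 + 2 = 5  yes
C6: 5a6 + 2a8 = 5(2) + 2(3) = 16  yes

The assignment satisfies every constraint.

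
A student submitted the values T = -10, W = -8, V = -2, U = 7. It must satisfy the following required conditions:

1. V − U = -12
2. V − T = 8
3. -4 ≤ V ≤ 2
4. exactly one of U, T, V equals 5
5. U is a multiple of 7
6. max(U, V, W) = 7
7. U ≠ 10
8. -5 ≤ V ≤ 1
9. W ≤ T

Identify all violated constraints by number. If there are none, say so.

1. V − U = -2 − 7 = -9, not -12  fails
2. V − T = -2 − (-10) = 8  holds
3. V = -2 lies in [-4, 2]  holds
4. U=7, T=-10, V=-2; 0 of them equal 5, not exactly one  fails
5. 7 / 7 = 1, so 7 divides 7  holds
6. max(7, -2, -8) = 7  holds
7. U = 7, and 7 ≠ 10  holds
8. V = -2 lies in [-5, 1]  holds
9. W = -8, T = -10; -8 > -10 (want ≤)  fails

Violated: 1, 4, and 9.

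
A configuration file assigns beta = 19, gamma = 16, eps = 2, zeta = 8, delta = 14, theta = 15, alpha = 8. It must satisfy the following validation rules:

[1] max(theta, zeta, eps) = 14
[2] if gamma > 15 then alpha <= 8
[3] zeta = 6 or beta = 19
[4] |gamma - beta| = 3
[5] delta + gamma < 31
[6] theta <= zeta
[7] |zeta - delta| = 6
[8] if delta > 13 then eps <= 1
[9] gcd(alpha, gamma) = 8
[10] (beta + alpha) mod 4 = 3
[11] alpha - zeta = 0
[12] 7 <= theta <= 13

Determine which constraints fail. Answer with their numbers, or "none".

Violated: 1, 6, 8, and 12.

[1] max(15, 8, 2) = 15, not 14 — violated.
[2] gamma = 16 > 15, so we need alpha ≤ 8; alpha = 8 ≤ 8 — satisfied.
[3] zeta = 8 ≠ 6, but beta = 19 = 19 (second disjunct) — satisfied.
[4] |16 - 19| = 3 — satisfied.
[5] delta + gamma = 14 + 16 = 30; 30 < 31 — satisfied.
[6] theta = 15, zeta = 8; 15 > 8 (want ≤) — violated.
[7] |8 - 14| = 6 — satisfied.
[8] delta = 14 > 13, so we need eps ≤ 1; but eps = 2 > 1 — violated.
[9] gcd(8, 16) = 8 — satisfied.
[10] beta + alpha = 27; 27 mod 4 = 3 — satisfied.
[11] alpha - zeta = 8 - 8 = 0 — satisfied.
[12] theta = 15 is outside [7, 13] — violated.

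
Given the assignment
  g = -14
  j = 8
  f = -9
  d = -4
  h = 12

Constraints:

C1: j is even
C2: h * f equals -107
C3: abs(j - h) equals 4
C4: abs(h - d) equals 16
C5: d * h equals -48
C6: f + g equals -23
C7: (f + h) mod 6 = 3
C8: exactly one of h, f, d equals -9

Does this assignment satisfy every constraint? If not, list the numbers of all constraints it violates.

C1: j = 8 is even — satisfied.
C2: h * f = 12 * (-9) = -108, not -107 — violated.
C3: abs(8 - 12) = 4 — satisfied.
C4: abs(12 - (-4)) = 16 — satisfied.
C5: d * h = -4 * 12 = -48 — satisfied.
C6: f + g = -9 + (-14) = -23 — satisfied.
C7: f + h = 3; 3 mod 6 = 3 — satisfied.
C8: h=12, f=-9, d=-4; 1 of them equals -9 — satisfied.

Constraint 2 is violated.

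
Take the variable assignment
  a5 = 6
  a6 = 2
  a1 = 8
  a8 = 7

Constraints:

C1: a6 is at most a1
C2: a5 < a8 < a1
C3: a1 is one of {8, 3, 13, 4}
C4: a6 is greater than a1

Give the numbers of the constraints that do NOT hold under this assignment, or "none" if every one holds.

Constraint 4 is violated.

C1: a6 = 2, a1 = 8; 2 ≤ 8 — holds.
C2: values 6 < 7 < 8 — holds.
C3: a1 = 8 is in {8, 3, 13, 4} — holds.
C4: a6 = 2, a1 = 8; 2 ≤ 8 (want >) — does not hold.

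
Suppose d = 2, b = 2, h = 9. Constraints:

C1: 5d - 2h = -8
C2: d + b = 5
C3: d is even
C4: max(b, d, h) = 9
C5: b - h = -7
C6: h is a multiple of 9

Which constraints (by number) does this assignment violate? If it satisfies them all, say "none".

The assignment fails constraint 2.

C1: 5d - 2h = 5(2) - 2(9) = -8 — OK.
C2: d + b = 2 + 2 = 4, not 5 — violated.
C3: d = 2 is even — OK.
C4: max(2, 2, 9) = 9 — OK.
C5: b - h = 2 - 9 = -7 — OK.
C6: 9 / 9 = 1, so 9 divides 9 — OK.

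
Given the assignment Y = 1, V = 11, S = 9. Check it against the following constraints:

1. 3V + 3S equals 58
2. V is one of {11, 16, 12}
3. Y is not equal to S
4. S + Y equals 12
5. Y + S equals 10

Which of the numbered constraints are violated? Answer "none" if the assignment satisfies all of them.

Violated: 1 and 4.

1. 3V + 3S = 3(11) + 3(9) = 60, not 58  FAIL
2. V = 11 is in {11, 16, 12}  OK
3. Y = 1, S = 9; distinct  OK
4. S + Y = 9 + 1 = 10, not 12  FAIL
5. Y + S = 1 + 9 = 10  OK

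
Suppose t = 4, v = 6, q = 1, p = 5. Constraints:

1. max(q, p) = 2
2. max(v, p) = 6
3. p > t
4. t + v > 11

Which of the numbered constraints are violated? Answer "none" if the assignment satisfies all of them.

1. max(1, 5) = 5, not 2  FAIL
2. max(6, 5) = 6  OK
3. p = 5, t = 4; 5 > 4  OK
4. t + v = 4 + 6 = 10; 10 ≤ 11, bound 11 not met  FAIL

The assignment fails constraints 1 and 4.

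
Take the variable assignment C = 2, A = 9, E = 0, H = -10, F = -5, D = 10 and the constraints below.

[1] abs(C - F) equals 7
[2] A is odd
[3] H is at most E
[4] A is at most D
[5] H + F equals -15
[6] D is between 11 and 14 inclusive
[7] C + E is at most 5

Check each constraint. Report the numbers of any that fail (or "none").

Constraint 6 is violated.

[1] abs(2 - (-5)) = 7  yes
[2] A = 9 is odd  yes
[3] H = -10, E = 0; -10 ≤ 0  yes
[4] A = 9, D = 10; 9 ≤ 10  yes
[5] H + F = -10 + (-5) = -15  yes
[6] D = 10 is outside [11, 14]  no
[7] C + E = 2 + 0 = 2; 2 ≤ 5  yes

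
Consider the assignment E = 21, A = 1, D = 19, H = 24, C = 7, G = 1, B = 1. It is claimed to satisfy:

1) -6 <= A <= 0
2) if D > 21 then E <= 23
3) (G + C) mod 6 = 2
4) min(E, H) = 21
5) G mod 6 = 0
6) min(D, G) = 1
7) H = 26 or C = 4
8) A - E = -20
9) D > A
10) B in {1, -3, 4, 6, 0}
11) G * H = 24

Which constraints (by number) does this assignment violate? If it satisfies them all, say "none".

1) A = 1 is outside [-6, 0] — fails.
2) D = 19, not > 21; antecedent false, conditional vacuously true — holds.
3) G + C = 8; 8 mod 6 = 2 — holds.
4) min(21, 24) = 21 — holds.
5) 1 mod 6 = 1, not 0 — fails.
6) min(19, 1) = 1 — holds.
7) H = 24 ≠ 26 and C = 7 ≠ 4; both disjuncts false — fails.
8) A - E = 1 - 21 = -20 — holds.
9) D = 19, A = 1; 19 > 1 — holds.
10) B = 1 is in {1, -3, 4, 6, 0} — holds.
11) G * H = 1 * 24 = 24 — holds.

Violated: 1, 5, and 7.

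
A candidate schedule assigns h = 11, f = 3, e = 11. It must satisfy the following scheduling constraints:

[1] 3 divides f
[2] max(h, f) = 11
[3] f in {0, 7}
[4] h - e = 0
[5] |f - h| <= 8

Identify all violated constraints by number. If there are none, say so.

[1] 3 / 3 = 1, so 3 divides 3  true
[2] max(11, 3) = 11  true
[3] f = 3 is not in {0, 7}  false
[4] h - e = 11 - 11 = 0  true
[5] |3 - 11| = 8; 8 ≤ 8  true

Constraint 3 does not hold.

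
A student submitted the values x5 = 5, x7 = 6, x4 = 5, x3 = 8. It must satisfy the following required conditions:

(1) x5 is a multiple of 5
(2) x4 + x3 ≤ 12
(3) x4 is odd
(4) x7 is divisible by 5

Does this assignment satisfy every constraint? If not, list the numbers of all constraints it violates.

(1) 5 / 5 = 1, so 5 divides 5 — OK.
(2) x4 + x3 = 5 + 8 = 13; 13 > 12, bound 12 not met — violated.
(3) x4 = 5 is odd — OK.
(4) 6 = 5×1 + 1, so 5 does not divide 6 — violated.

No — constraints 2 and 4 are not satisfied.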